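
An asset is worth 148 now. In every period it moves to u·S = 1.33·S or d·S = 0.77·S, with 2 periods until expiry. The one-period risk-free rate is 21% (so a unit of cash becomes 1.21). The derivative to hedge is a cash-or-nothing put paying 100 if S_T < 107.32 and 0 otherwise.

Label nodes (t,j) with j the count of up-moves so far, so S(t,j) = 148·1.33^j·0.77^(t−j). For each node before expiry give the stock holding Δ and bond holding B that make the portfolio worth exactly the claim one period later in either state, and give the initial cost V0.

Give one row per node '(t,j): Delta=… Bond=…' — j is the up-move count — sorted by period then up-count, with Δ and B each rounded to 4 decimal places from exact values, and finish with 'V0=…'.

(0,0): Delta=-0.2137 Bond=34.7605
(1,0): Delta=-1.5670 Bond=196.2810
(1,1): Delta=0.0000 Bond=0.0000
V0=3.1363

Risk-neutral probability p* = (R−d)/(u−d) = (1.21−0.77)/(1.33−0.77) = 0.7857.
Payoff layer (t=2): V(2,0)=100.0000, V(2,1)=0.0000, V(2,2)=0.0000
  t=1,j=0: stock 113.9600 → up 151.5668 (V=0.0000), down 87.7492 (V=100.0000). Price 17.7096; hedge Δ=-1.5670, bond B=196.2810.
  t=1,j=1: stock 196.8400 → up 261.7972 (V=0.0000), down 151.5668 (V=0.0000). Price 0.0000; hedge Δ=0.0000, bond B=0.0000.
  t=0,j=0: stock 148.0000 → up 196.8400 (V=0.0000), down 113.9600 (V=17.7096). Price 3.1363; hedge Δ=-0.2137, bond B=34.7605.
Root portfolio cost Δ·148+B reproduces V0=3.1363.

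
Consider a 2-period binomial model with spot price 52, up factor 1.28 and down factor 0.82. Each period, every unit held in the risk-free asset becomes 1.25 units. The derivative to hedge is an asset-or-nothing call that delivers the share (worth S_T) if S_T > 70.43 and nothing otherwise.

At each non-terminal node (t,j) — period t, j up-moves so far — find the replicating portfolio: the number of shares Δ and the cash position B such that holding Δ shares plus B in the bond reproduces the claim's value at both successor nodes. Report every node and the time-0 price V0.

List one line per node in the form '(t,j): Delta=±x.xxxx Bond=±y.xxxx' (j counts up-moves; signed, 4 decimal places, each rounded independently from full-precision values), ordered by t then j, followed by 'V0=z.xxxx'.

(0,0): Delta=2.6636 Bond=-90.8594
(1,0): Delta=0.0000 Bond=0.0000
(1,1): Delta=2.7826 Bond=-121.4980
V0=47.6458

Since d<R<u, set p* = (R−d)/(u−d) = 0.9348; price each node as the discounted p*-expectation of its children.
Terminal payoffs: V(2,0)=0.0000, V(2,1)=0.0000, V(2,2)=85.1968
  t=1,j=0: stock 42.6400 → up 54.5792 (V=0.0000), down 34.9648 (V=0.0000). Price 0.0000; hedge Δ=0.0000, bond B=0.0000.
  t=1,j=1: stock 66.5600 → up 85.1968 (V=85.1968), down 54.5792 (V=0.0000). Price 63.7124; hedge Δ=2.7826, bond B=-121.4980.
  t=0,j=0: stock 52.0000 → up 66.5600 (V=63.7124), down 42.6400 (V=0.0000). Price 47.6458; hedge Δ=2.6636, bond B=-90.8594.
The time-0 hedge costs 47.6458, which is the no-arbitrage price.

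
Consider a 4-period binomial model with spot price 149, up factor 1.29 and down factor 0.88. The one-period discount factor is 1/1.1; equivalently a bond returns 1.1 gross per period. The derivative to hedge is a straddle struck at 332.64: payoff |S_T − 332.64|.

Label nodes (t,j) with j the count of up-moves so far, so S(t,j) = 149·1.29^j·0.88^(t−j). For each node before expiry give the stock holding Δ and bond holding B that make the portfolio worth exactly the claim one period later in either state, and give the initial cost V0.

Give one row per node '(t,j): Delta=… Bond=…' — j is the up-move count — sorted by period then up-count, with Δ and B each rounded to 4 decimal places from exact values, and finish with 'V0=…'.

(0,0): Delta=-0.6961 Bond=190.9709
(1,0): Delta=-1.0000 Bond=249.9174
(1,1): Delta=-0.5170 Bond=175.6525
(2,0): Delta=-1.0000 Bond=274.9091
(2,1): Delta=-1.0000 Bond=274.9091
(2,2): Delta=-0.2325 Bond=122.6662
(3,0): Delta=-1.0000 Bond=302.4000
(3,1): Delta=-1.0000 Bond=302.4000
(3,2): Delta=-1.0000 Bond=302.4000
(3,3): Delta=0.2197 Bond=-9.6979
V0=87.2543

Risk-neutral probability p* = (R−d)/(u−d) = (1.1−0.88)/(1.29−0.88) = 0.5366.
Terminal payoffs: V(4,0)=243.2854, V(4,1)=201.6543, V(4,2)=140.6268, V(4,3)=51.1661, V(4,4)=79.9751
  t=3,j=0: stock 101.5393 → up 130.9857 (V=201.6543), down 89.3546 (V=243.2854). Price 200.8607; hedge Δ=-1.0000, bond B=302.4000.
  t=3,j=1: stock 148.8474 → up 192.0132 (V=140.6268), down 130.9857 (V=201.6543). Price 153.5526; hedge Δ=-1.0000, bond B=302.4000.
  t=3,j=2: stock 218.1968 → up 281.4739 (V=51.1661), down 192.0132 (V=140.6268). Price 84.2032; hedge Δ=-1.0000, bond B=302.4000.
  t=3,j=3: stock 319.8567 → up 412.6151 (V=79.9751), down 281.4739 (V=51.1661). Price 60.5678; hedge Δ=0.2197, bond B=-9.6979.
  t=2,j=0: stock 115.3856 → up 148.8474 (V=153.5526), down 101.5393 (V=200.8607). Price 159.5235; hedge Δ=-1.0000, bond B=274.9091.
  t=2,j=1: stock 169.1448 → up 218.1968 (V=84.2032), down 148.8474 (V=153.5526). Price 105.7643; hedge Δ=-1.0000, bond B=274.9091.
  t=2,j=2: stock 247.9509 → up 319.8567 (V=60.5678), down 218.1968 (V=84.2032). Price 65.0189; hedge Δ=-0.2325, bond B=122.6662.
  t=1,j=0: stock 131.1200 → up 169.1448 (V=105.7643), down 115.3856 (V=159.5235). Price 118.7974; hedge Δ=-1.0000, bond B=249.9174.
  t=1,j=1: stock 192.2100 → up 247.9509 (V=65.0189), down 169.1448 (V=105.7643). Price 76.2736; hedge Δ=-0.5170, bond B=175.6525.
  t=0,j=0: stock 149.0000 → up 192.2100 (V=76.2736), down 131.1200 (V=118.7974). Price 87.2543; hedge Δ=-0.6961, bond B=190.9709.
Check: Δ(0,0)·S0 + B(0,0) = 87.2543 = V0.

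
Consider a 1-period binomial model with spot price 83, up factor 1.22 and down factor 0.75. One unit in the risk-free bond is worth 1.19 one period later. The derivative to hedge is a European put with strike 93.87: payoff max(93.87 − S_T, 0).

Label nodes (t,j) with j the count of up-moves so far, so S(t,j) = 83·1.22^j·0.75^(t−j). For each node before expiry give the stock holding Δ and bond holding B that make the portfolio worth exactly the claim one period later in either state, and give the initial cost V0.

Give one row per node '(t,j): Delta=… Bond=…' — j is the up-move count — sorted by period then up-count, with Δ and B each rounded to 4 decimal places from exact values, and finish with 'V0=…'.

Since d<R<u, set p* = (R−d)/(u−d) = 0.9362; price each node as the discounted p*-expectation of its children.
Payoff layer (t=1): V(1,0)=31.6200, V(1,1)=0.0000
Node (0,0) S=83.0000: V=(p*·0.0000+(1−p*)·31.6200)/1.19=1.6960; Δ=(0.0000−31.6200)/(101.2600−62.2500)=-0.8106; B=V−Δ·S=68.9726
Check: Δ(0,0)·S0 + B(0,0) = 1.6960 = V0.

(0,0): Delta=-0.8106 Bond=68.9726
V0=1.6960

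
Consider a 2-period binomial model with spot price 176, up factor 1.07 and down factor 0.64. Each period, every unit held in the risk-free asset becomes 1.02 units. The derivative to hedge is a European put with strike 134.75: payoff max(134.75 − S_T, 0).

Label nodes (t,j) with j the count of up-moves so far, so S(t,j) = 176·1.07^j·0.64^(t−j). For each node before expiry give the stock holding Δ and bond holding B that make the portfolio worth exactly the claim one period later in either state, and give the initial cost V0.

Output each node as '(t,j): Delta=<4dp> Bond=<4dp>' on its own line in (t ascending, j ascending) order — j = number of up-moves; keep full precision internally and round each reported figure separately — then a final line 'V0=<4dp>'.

(0,0): Delta=-0.2358 Bond=45.1271
(1,0): Delta=-1.0000 Bond=132.1078
(1,1): Delta=-0.1757 Bond=34.7035
V0=3.6243

No-arbitrage ⇒ martingale measure with p* = (R−d)/(u−d) = 0.8837.
Terminal values V(2,·): V(2,0)=62.6604, V(2,1)=14.2252, V(2,2)=0.0000
  t=1,j=0: stock 112.6400 → up 120.5248 (V=14.2252), down 72.0896 (V=62.6604). Price 19.4678; hedge Δ=-1.0000, bond B=132.1078.
  t=1,j=1: stock 188.3200 → up 201.5024 (V=0.0000), down 120.5248 (V=14.2252). Price 1.6217; hedge Δ=-0.1757, bond B=34.7035.
  t=0,j=0: stock 176.0000 → up 188.3200 (V=1.6217), down 112.6400 (V=19.4678). Price 3.6243; hedge Δ=-0.2358, bond B=45.1271.
The time-0 hedge costs 3.6243, which is the no-arbitrage price.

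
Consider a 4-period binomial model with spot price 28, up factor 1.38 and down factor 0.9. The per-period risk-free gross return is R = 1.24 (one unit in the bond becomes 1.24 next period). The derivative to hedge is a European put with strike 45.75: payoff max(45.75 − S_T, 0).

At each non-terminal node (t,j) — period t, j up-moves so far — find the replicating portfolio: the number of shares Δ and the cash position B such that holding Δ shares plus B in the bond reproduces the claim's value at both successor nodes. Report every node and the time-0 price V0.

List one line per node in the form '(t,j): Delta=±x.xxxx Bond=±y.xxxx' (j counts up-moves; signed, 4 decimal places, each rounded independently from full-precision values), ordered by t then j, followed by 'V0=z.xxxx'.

Risk-neutral probability p* = (R−d)/(u−d) = (1.24−0.9)/(1.38−0.9) = 0.7083.
Terminal payoffs: V(4,0)=27.3792, V(4,1)=17.5814, V(4,2)=2.5582, V(4,3)=0.0000, V(4,4)=0.0000
(3,0): S=20.4120. Δ = (V_up−V_dn)/(S_up−S_dn) = (17.5814−27.3792)/(28.1686−18.3708) = -1.0000. V = [p*·17.5814 + (1−p*)·27.3792]/1.24 = 16.4832. B = V − Δ·S = 36.8952.
(3,1): S=31.2984. Δ = (V_up−V_dn)/(S_up−S_dn) = (2.5582−17.5814)/(43.1918−28.1686) = -1.0000. V = [p*·2.5582 + (1−p*)·17.5814]/1.24 = 5.5968. B = V − Δ·S = 36.8952.
(3,2): S=47.9909. Δ = (V_up−V_dn)/(S_up−S_dn) = (0.0000−2.5582)/(66.2274−43.1918) = -0.1111. V = [p*·0.0000 + (1−p*)·2.5582]/1.24 = 0.6017. B = V − Δ·S = 5.9313.
(3,3): S=73.5860. Δ = (V_up−V_dn)/(S_up−S_dn) = (0.0000−0.0000)/(101.5487−66.2274) = 0.0000. V = [p*·0.0000 + (1−p*)·0.0000]/1.24 = 0.0000. B = V − Δ·S = 0.0000.
(2,0): S=22.6800. Δ = (V_up−V_dn)/(S_up−S_dn) = (5.5968−16.4832)/(31.2984−20.4120) = -1.0000. V = [p*·5.5968 + (1−p*)·16.4832]/1.24 = 7.0742. B = V − Δ·S = 29.7542.
(2,1): S=34.7760. Δ = (V_up−V_dn)/(S_up−S_dn) = (0.6017−5.5968)/(47.9909−31.2984) = -0.2992. V = [p*·0.6017 + (1−p*)·5.5968]/1.24 = 1.6602. B = V − Δ·S = 12.0665.
(2,2): S=53.3232. Δ = (V_up−V_dn)/(S_up−S_dn) = (0.0000−0.6017)/(73.5860−47.9909) = -0.0235. V = [p*·0.0000 + (1−p*)·0.6017]/1.24 = 0.1415. B = V − Δ·S = 1.3951.
(1,0): S=25.2000. Δ = (V_up−V_dn)/(S_up−S_dn) = (1.6602−7.0742)/(34.7760−22.6800) = -0.4476. V = [p*·1.6602 + (1−p*)·7.0742]/1.24 = 2.6123. B = V − Δ·S = 13.8914.
(1,1): S=38.6400. Δ = (V_up−V_dn)/(S_up−S_dn) = (0.1415−1.6602)/(53.3232−34.7760) = -0.0819. V = [p*·0.1415 + (1−p*)·1.6602]/1.24 = 0.4713. B = V − Δ·S = 3.6352.
(0,0): S=28.0000. Δ = (V_up−V_dn)/(S_up−S_dn) = (0.4713−2.6123)/(38.6400−25.2000) = -0.1593. V = [p*·0.4713 + (1−p*)·2.6123]/1.24 = 0.8837. B = V − Δ·S = 5.3440.
Each (Δ,B) replicates both successor values, so the strategy is self-financing and V0 is arbitrage-free.

(0,0): Delta=-0.1593 Bond=5.3440
(1,0): Delta=-0.4476 Bond=13.8914
(1,1): Delta=-0.0819 Bond=3.6352
(2,0): Delta=-1.0000 Bond=29.7542
(2,1): Delta=-0.2992 Bond=12.0665
(2,2): Delta=-0.0235 Bond=1.3951
(3,0): Delta=-1.0000 Bond=36.8952
(3,1): Delta=-1.0000 Bond=36.8952
(3,2): Delta=-0.1111 Bond=5.9313
(3,3): Delta=0.0000 Bond=0.0000
V0=0.8837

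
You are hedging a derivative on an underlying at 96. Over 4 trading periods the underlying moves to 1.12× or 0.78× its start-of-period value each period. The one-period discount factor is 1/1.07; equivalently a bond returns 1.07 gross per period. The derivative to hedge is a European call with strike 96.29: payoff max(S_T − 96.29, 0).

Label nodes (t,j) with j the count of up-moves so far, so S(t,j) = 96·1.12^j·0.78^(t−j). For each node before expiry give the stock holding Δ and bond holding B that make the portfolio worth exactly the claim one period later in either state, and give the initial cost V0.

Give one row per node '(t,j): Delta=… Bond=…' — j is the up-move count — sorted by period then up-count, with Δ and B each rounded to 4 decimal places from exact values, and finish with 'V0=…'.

(0,0): Delta=0.7832 Bond=-50.5887
(1,0): Delta=0.2224 Bond=-12.1403
(1,1): Delta=0.8505 Bond=-61.3695
(2,0): Delta=0.0000 Bond=0.0000
(2,1): Delta=0.2491 Bond=-15.2298
(2,2): Delta=0.9227 Bond=-74.3611
(3,0): Delta=0.0000 Bond=0.0000
(3,1): Delta=0.0000 Bond=0.0000
(3,2): Delta=0.2790 Bond=-19.1055
(3,3): Delta=1.0000 Bond=-89.9907
V0=24.5954

Since d<R<u, set p* = (R−d)/(u−d) = 0.8529; price each node as the discounted p*-expectation of its children.
Payoff layer (t=4): V(4,0)=0.0000, V(4,1)=0.0000, V(4,2)=0.0000, V(4,3)=8.9110, V(4,4)=54.7679
Node (3,0) S=45.5570: V=(p*·0.0000+(1−p*)·0.0000)/1.07=0.0000; Δ=(0.0000−0.0000)/(51.0238−35.5345)=0.0000; B=V−Δ·S=0.0000
Node (3,1) S=65.4152: V=(p*·0.0000+(1−p*)·0.0000)/1.07=0.0000; Δ=(0.0000−0.0000)/(73.2650−51.0238)=0.0000; B=V−Δ·S=0.0000
Node (3,2) S=93.9295: V=(p*·8.9110+(1−p*)·0.0000)/1.07=7.1033; Δ=(8.9110−0.0000)/(105.2010−73.2650)=0.2790; B=V−Δ·S=-19.1055
Node (3,3) S=134.8731: V=(p*·54.7679+(1−p*)·8.9110)/1.07=44.8824; Δ=(54.7679−8.9110)/(151.0579−105.2010)=1.0000; B=V−Δ·S=-89.9907
Node (2,0) S=58.4064: V=(p*·0.0000+(1−p*)·0.0000)/1.07=0.0000; Δ=(0.0000−0.0000)/(65.4152−45.5570)=0.0000; B=V−Δ·S=0.0000
Node (2,1) S=83.8656: V=(p*·7.1033+(1−p*)·0.0000)/1.07=5.6624; Δ=(7.1033−0.0000)/(93.9295−65.4152)=0.2491; B=V−Δ·S=-15.2298
Node (2,2) S=120.4224: V=(p*·44.8824+(1−p*)·7.1033)/1.07=36.7539; Δ=(44.8824−7.1033)/(134.8731−93.9295)=0.9227; B=V−Δ·S=-74.3611
Node (1,0) S=74.8800: V=(p*·5.6624+(1−p*)·0.0000)/1.07=4.5137; Δ=(5.6624−0.0000)/(83.8656−58.4064)=0.2224; B=V−Δ·S=-12.1403
Node (1,1) S=107.5200: V=(p*·36.7539+(1−p*)·5.6624)/1.07=30.0763; Δ=(36.7539−5.6624)/(120.4224−83.8656)=0.8505; B=V−Δ·S=-61.3695
Node (0,0) S=96.0000: V=(p*·30.0763+(1−p*)·4.5137)/1.07=24.5954; Δ=(30.0763−4.5137)/(107.5200−74.8800)=0.7832; B=V−Δ·S=-50.5887
Check: Δ(0,0)·S0 + B(0,0) = 24.5954 = V0.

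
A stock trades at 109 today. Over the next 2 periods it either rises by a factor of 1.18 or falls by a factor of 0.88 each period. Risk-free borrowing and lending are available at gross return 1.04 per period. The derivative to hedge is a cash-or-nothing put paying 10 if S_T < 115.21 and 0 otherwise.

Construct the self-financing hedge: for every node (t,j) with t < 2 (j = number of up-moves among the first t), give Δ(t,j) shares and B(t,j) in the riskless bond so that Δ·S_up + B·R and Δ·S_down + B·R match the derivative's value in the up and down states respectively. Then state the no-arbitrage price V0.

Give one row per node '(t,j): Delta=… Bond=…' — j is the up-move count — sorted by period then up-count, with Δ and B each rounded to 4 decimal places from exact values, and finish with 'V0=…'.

(0,0): Delta=-0.1568 Bond=23.7097
(1,0): Delta=0.0000 Bond=9.6154
(1,1): Delta=-0.2592 Bond=37.8205
V0=6.6157

No-arbitrage ⇒ martingale measure with p* = (R−d)/(u−d) = 0.5333.
Payoff layer (t=2): V(2,0)=10.0000, V(2,1)=10.0000, V(2,2)=0.0000
Node (1,0) S=95.9200: V=(p*·10.0000+(1−p*)·10.0000)/1.04=9.6154; Δ=(10.0000−10.0000)/(113.1856−84.4096)=0.0000; B=V−Δ·S=9.6154
Node (1,1) S=128.6200: V=(p*·0.0000+(1−p*)·10.0000)/1.04=4.4872; Δ=(0.0000−10.0000)/(151.7716−113.1856)=-0.2592; B=V−Δ·S=37.8205
Node (0,0) S=109.0000: V=(p*·4.4872+(1−p*)·9.6154)/1.04=6.6157; Δ=(4.4872−9.6154)/(128.6200−95.9200)=-0.1568; B=V−Δ·S=23.7097
The time-0 hedge costs 6.6157, which is the no-arbitrage price.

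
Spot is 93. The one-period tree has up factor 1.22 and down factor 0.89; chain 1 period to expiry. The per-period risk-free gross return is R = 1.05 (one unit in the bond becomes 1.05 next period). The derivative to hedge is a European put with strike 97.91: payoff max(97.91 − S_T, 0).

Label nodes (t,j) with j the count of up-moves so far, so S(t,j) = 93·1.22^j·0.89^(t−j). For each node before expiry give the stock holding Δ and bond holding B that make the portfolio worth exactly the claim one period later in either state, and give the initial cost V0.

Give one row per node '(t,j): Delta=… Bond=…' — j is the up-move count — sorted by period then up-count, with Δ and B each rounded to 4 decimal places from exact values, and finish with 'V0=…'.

Risk-neutral probability p* = (R−d)/(u−d) = (1.05−0.89)/(1.22−0.89) = 0.4848.
Terminal payoffs: V(1,0)=15.1400, V(1,1)=0.0000
  t=0,j=0: stock 93.0000 → up 113.4600 (V=0.0000), down 82.7700 (V=15.1400). Price 7.4280; hedge Δ=-0.4933, bond B=53.3068.
Self-financing check: at every node Δ·S+B equals the discounted successor values.

(0,0): Delta=-0.4933 Bond=53.3068
V0=7.4280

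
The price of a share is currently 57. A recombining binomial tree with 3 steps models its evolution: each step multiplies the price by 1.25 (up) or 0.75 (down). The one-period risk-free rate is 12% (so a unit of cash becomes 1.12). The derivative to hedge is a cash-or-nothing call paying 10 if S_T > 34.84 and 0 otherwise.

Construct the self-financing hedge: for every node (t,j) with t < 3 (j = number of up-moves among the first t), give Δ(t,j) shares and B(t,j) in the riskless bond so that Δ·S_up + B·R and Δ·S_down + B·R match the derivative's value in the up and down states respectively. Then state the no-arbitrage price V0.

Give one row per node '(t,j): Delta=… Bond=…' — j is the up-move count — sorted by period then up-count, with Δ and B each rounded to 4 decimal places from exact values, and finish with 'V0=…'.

(0,0): Delta=0.0189 Bond=5.9149
(1,0): Delta=0.1086 Bond=2.7902
(1,1): Delta=0.0000 Bond=7.9719
(2,0): Delta=0.6238 Bond=-13.3929
(2,1): Delta=0.0000 Bond=8.9286
(2,2): Delta=0.0000 Bond=8.9286
V0=6.9927

Since d<R<u, set p* = (R−d)/(u−d) = 0.7400; price each node as the discounted p*-expectation of its children.
Terminal payoffs: V(3,0)=0.0000, V(3,1)=10.0000, V(3,2)=10.0000, V(3,3)=10.0000
(2,0): S=32.0625. Δ = (V_up−V_dn)/(S_up−S_dn) = (10.0000−0.0000)/(40.0781−24.0469) = 0.6238. V = [p*·10.0000 + (1−p*)·0.0000]/1.12 = 6.6071. B = V − Δ·S = -13.3929.
(2,1): S=53.4375. Δ = (V_up−V_dn)/(S_up−S_dn) = (10.0000−10.0000)/(66.7969−40.0781) = 0.0000. V = [p*·10.0000 + (1−p*)·10.0000]/1.12 = 8.9286. B = V − Δ·S = 8.9286.
(2,2): S=89.0625. Δ = (V_up−V_dn)/(S_up−S_dn) = (10.0000−10.0000)/(111.3281−66.7969) = 0.0000. V = [p*·10.0000 + (1−p*)·10.0000]/1.12 = 8.9286. B = V − Δ·S = 8.9286.
(1,0): S=42.7500. Δ = (V_up−V_dn)/(S_up−S_dn) = (8.9286−6.6071)/(53.4375−32.0625) = 0.1086. V = [p*·8.9286 + (1−p*)·6.6071]/1.12 = 7.4330. B = V − Δ·S = 2.7902.
(1,1): S=71.2500. Δ = (V_up−V_dn)/(S_up−S_dn) = (8.9286−8.9286)/(89.0625−53.4375) = 0.0000. V = [p*·8.9286 + (1−p*)·8.9286]/1.12 = 7.9719. B = V − Δ·S = 7.9719.
(0,0): S=57.0000. Δ = (V_up−V_dn)/(S_up−S_dn) = (7.9719−7.4330)/(71.2500−42.7500) = 0.0189. V = [p*·7.9719 + (1−p*)·7.4330]/1.12 = 6.9927. B = V − Δ·S = 5.9149.
Root portfolio cost Δ·57+B reproduces V0=6.9927.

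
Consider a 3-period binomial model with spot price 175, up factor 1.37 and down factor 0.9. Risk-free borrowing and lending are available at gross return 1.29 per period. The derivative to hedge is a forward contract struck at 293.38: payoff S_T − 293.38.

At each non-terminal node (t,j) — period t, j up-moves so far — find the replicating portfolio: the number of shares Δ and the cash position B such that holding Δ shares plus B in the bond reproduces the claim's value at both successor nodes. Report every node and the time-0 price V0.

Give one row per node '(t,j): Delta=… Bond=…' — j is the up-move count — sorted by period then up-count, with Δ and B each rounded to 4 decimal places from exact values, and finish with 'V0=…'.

No-arbitrage ⇒ martingale measure with p* = (R−d)/(u−d) = 0.8298.
Terminal payoffs: V(3,0)=-165.8050, V(3,1)=-99.1825, V(3,2)=2.2318, V(3,3)=156.6068
Node (2,0) S=141.7500: V=(p*·-99.1825+(1−p*)·-165.8050)/1.29=-85.6764; Δ=(-99.1825−-165.8050)/(194.1975−127.5750)=1.0000; B=V−Δ·S=-227.4264
Node (2,1) S=215.7750: V=(p*·2.2318+(1−p*)·-99.1825)/1.29=-11.6514; Δ=(2.2318−-99.1825)/(295.6118−194.1975)=1.0000; B=V−Δ·S=-227.4264
Node (2,2) S=328.4575: V=(p*·156.6068+(1−p*)·2.2318)/1.29=101.0311; Δ=(156.6068−2.2318)/(449.9868−295.6118)=1.0000; B=V−Δ·S=-227.4264
Node (1,0) S=157.5000: V=(p*·-11.6514+(1−p*)·-85.6764)/1.29=-18.7995; Δ=(-11.6514−-85.6764)/(215.7750−141.7500)=1.0000; B=V−Δ·S=-176.2995
Node (1,1) S=239.7500: V=(p*·101.0311+(1−p*)·-11.6514)/1.29=63.4505; Δ=(101.0311−-11.6514)/(328.4575−215.7750)=1.0000; B=V−Δ·S=-176.2995
Node (0,0) S=175.0000: V=(p*·63.4505+(1−p*)·-18.7995)/1.29=38.3337; Δ=(63.4505−-18.7995)/(239.7500−157.5000)=1.0000; B=V−Δ·S=-136.6663
The time-0 hedge costs 38.3337, which is the no-arbitrage price.

(0,0): Delta=1.0000 Bond=-136.6663
(1,0): Delta=1.0000 Bond=-176.2995
(1,1): Delta=1.0000 Bond=-176.2995
(2,0): Delta=1.0000 Bond=-227.4264
(2,1): Delta=1.0000 Bond=-227.4264
(2,2): Delta=1.0000 Bond=-227.4264
V0=38.3337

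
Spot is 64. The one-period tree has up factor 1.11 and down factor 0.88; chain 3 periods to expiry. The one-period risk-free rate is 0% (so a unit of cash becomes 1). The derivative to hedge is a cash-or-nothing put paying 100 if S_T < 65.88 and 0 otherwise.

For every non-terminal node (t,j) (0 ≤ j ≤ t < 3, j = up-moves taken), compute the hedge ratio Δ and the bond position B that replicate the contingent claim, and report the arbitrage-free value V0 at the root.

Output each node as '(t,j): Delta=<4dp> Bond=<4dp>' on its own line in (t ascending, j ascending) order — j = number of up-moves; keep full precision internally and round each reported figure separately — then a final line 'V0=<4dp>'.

(0,0): Delta=-3.3903 Bond=263.7215
(1,0): Delta=-4.0278 Bond=299.6219
(1,1): Delta=-2.9271 Bond=230.8129
(2,0): Delta=0.0000 Bond=100.0000
(2,1): Delta=-6.9548 Bond=482.6087
(2,2): Delta=0.0000 Bond=0.0000
V0=46.7412

No-arbitrage ⇒ martingale measure with p* = (R−d)/(u−d) = 0.5217.
Payoff layer (t=3): V(3,0)=100.0000, V(3,1)=100.0000, V(3,2)=0.0000, V(3,3)=0.0000
(2,0): S=49.5616. Δ = (V_up−V_dn)/(S_up−S_dn) = (100.0000−100.0000)/(55.0134−43.6142) = 0.0000. V = [p*·100.0000 + (1−p*)·100.0000]/1 = 100.0000. B = V − Δ·S = 100.0000.
(2,1): S=62.5152. Δ = (V_up−V_dn)/(S_up−S_dn) = (0.0000−100.0000)/(69.3919−55.0134) = -6.9548. V = [p*·0.0000 + (1−p*)·100.0000]/1 = 47.8261. B = V − Δ·S = 482.6087.
(2,2): S=78.8544. Δ = (V_up−V_dn)/(S_up−S_dn) = (0.0000−0.0000)/(87.5284−69.3919) = 0.0000. V = [p*·0.0000 + (1−p*)·0.0000]/1 = 0.0000. B = V − Δ·S = 0.0000.
(1,0): S=56.3200. Δ = (V_up−V_dn)/(S_up−S_dn) = (47.8261−100.0000)/(62.5152−49.5616) = -4.0278. V = [p*·47.8261 + (1−p*)·100.0000]/1 = 72.7788. B = V − Δ·S = 299.6219.
(1,1): S=71.0400. Δ = (V_up−V_dn)/(S_up−S_dn) = (0.0000−47.8261)/(78.8544−62.5152) = -2.9271. V = [p*·0.0000 + (1−p*)·47.8261]/1 = 22.8733. B = V − Δ·S = 230.8129.
(0,0): S=64.0000. Δ = (V_up−V_dn)/(S_up−S_dn) = (22.8733−72.7788)/(71.0400−56.3200) = -3.3903. V = [p*·22.8733 + (1−p*)·72.7788]/1 = 46.7412. B = V − Δ·S = 263.7215.
Each (Δ,B) replicates both successor values, so the strategy is self-financing and V0 is arbitrage-free.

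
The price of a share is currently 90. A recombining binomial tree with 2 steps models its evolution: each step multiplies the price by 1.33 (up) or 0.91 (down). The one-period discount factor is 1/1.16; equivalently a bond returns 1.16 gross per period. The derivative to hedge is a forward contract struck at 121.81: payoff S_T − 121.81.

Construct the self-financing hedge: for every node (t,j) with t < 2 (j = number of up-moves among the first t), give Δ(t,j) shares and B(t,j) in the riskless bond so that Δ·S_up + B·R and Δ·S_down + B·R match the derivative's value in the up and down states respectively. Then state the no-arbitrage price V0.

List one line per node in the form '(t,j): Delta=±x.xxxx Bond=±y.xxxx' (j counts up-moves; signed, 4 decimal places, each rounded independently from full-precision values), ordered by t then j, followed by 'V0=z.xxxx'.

Risk-neutral probability p* = (R−d)/(u−d) = (1.16−0.91)/(1.33−0.91) = 0.5952.
Terminal values V(2,·): V(2,0)=-47.2810, V(2,1)=-12.8830, V(2,2)=37.3910
(1,0): S=81.9000. Δ = (V_up−V_dn)/(S_up−S_dn) = (-12.8830−-47.2810)/(108.9270−74.5290) = 1.0000. V = [p*·-12.8830 + (1−p*)·-47.2810]/1.16 = -23.1086. B = V − Δ·S = -105.0086.
(1,1): S=119.7000. Δ = (V_up−V_dn)/(S_up−S_dn) = (37.3910−-12.8830)/(159.2010−108.9270) = 1.0000. V = [p*·37.3910 + (1−p*)·-12.8830]/1.16 = 14.6914. B = V − Δ·S = -105.0086.
(0,0): S=90.0000. Δ = (V_up−V_dn)/(S_up−S_dn) = (14.6914−-23.1086)/(119.7000−81.9000) = 1.0000. V = [p*·14.6914 + (1−p*)·-23.1086]/1.16 = -0.5247. B = V − Δ·S = -90.5247.
Check: Δ(0,0)·S0 + B(0,0) = -0.5247 = V0.

(0,0): Delta=1.0000 Bond=-90.5247
(1,0): Delta=1.0000 Bond=-105.0086
(1,1): Delta=1.0000 Bond=-105.0086
V0=-0.5247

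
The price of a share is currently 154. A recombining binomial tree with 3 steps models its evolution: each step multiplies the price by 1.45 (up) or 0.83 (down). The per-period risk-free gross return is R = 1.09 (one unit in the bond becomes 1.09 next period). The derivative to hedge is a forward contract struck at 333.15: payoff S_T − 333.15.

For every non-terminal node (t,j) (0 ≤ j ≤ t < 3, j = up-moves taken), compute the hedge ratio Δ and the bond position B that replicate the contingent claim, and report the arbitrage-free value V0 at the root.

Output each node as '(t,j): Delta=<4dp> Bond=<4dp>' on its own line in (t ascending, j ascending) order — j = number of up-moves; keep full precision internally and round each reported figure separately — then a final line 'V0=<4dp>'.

(0,0): Delta=1.0000 Bond=-257.2529
(1,0): Delta=1.0000 Bond=-280.4057
(1,1): Delta=1.0000 Bond=-280.4057
(2,0): Delta=1.0000 Bond=-305.6422
(2,1): Delta=1.0000 Bond=-305.6422
(2,2): Delta=1.0000 Bond=-305.6422
V0=-103.2529

Risk-neutral probability p* = (R−d)/(u−d) = (1.09−0.83)/(1.45−0.83) = 0.4194.
Payoff layer (t=3): V(3,0)=-245.0948, V(3,1)=-179.3186, V(3,2)=-64.4084, V(3,3)=136.3383
(2,0): S=106.0906. Δ = (V_up−V_dn)/(S_up−S_dn) = (-179.3186−-245.0948)/(153.8314−88.0552) = 1.0000. V = [p*·-179.3186 + (1−p*)·-245.0948]/1.09 = -199.5516. B = V − Δ·S = -305.6422.
(2,1): S=185.3390. Δ = (V_up−V_dn)/(S_up−S_dn) = (-64.4084−-179.3186)/(268.7415−153.8314) = 1.0000. V = [p*·-64.4084 + (1−p*)·-179.3186]/1.09 = -120.3032. B = V − Δ·S = -305.6422.
(2,2): S=323.7850. Δ = (V_up−V_dn)/(S_up−S_dn) = (136.3383−-64.4084)/(469.4882−268.7416) = 1.0000. V = [p*·136.3383 + (1−p*)·-64.4084]/1.09 = 18.1428. B = V − Δ·S = -305.6422.
(1,0): S=127.8200. Δ = (V_up−V_dn)/(S_up−S_dn) = (-120.3032−-199.5516)/(185.3390−106.0906) = 1.0000. V = [p*·-120.3032 + (1−p*)·-199.5516]/1.09 = -152.5857. B = V − Δ·S = -280.4057.
(1,1): S=223.3000. Δ = (V_up−V_dn)/(S_up−S_dn) = (18.1428−-120.3032)/(323.7850−185.3390) = 1.0000. V = [p*·18.1428 + (1−p*)·-120.3032]/1.09 = -57.1057. B = V − Δ·S = -280.4057.
(0,0): S=154.0000. Δ = (V_up−V_dn)/(S_up−S_dn) = (-57.1057−-152.5857)/(223.3000−127.8200) = 1.0000. V = [p*·-57.1057 + (1−p*)·-152.5857]/1.09 = -103.2529. B = V − Δ·S = -257.2529.
The time-0 hedge costs -103.2529, which is the no-arbitrage price.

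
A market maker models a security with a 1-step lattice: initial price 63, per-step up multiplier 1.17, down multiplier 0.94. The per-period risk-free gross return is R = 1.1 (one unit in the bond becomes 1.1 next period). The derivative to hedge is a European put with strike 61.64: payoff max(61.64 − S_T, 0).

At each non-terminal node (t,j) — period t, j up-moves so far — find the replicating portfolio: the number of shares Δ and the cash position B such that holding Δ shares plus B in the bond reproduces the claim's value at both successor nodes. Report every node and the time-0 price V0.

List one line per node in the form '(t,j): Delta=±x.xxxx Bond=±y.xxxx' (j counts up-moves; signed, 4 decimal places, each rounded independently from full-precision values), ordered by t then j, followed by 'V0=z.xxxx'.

Risk-neutral probability p* = (R−d)/(u−d) = (1.1−0.94)/(1.17−0.94) = 0.6957.
Terminal payoffs: V(1,0)=2.4200, V(1,1)=0.0000
Node (0,0) S=63.0000: V=(p*·0.0000+(1−p*)·2.4200)/1.1=0.6696; Δ=(0.0000−2.4200)/(73.7100−59.2200)=-0.1670; B=V−Δ·S=11.1913
The time-0 hedge costs 0.6696, which is the no-arbitrage price.

(0,0): Delta=-0.1670 Bond=11.1913
V0=0.6696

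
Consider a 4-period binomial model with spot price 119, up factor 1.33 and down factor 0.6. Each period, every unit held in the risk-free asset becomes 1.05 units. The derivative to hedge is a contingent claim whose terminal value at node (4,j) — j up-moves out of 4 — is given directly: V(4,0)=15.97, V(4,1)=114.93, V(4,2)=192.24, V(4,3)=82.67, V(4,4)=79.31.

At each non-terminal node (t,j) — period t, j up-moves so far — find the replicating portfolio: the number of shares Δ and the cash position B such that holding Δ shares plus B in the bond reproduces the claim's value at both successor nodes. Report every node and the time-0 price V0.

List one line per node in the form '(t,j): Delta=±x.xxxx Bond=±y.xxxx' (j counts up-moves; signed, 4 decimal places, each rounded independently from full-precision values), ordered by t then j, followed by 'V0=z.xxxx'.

(0,0): Delta=-0.2196 Bond=126.4827
(1,0): Delta=0.1650 Bond=105.3498
(1,1): Delta=-0.3275 Bond=149.8913
(2,0): Delta=2.6073 Bond=5.9909
(2,1): Delta=-0.5206 Bond=175.7182
(2,2): Delta=-0.2733 Bond=145.9790
(3,0): Delta=5.2740 Bond=-62.2543
(3,1): Delta=1.8587 Bond=48.9405
(3,2): Delta=-1.1884 Bond=268.8548
(3,3): Delta=-0.0164 Bond=81.3635
V0=100.3556

Under the risk-neutral measure, an up-move has probability p* = (R−d)/(u−d) = 0.6164 and values discount at R = 1.05.
Payoff layer (t=4): V(4,0)=15.9700, V(4,1)=114.9300, V(4,2)=192.2400, V(4,3)=82.6700, V(4,4)=79.3100
  t=3,j=0: stock 25.7040 → up 34.1863 (V=114.9300), down 15.4224 (V=15.9700). Price 73.3074; hedge Δ=5.2740, bond B=-62.2543.
  t=3,j=1: stock 56.9772 → up 75.7797 (V=192.2400), down 34.1863 (V=114.9300). Price 154.8446; hedge Δ=1.8587, bond B=48.9405.
  t=3,j=2: stock 126.2995 → up 167.9783 (V=82.6700), down 75.7797 (V=192.2400). Price 118.7589; hedge Δ=-1.1884, bond B=268.8548.
  t=3,j=3: stock 279.9638 → up 372.3519 (V=79.3100), down 167.9783 (V=82.6700). Price 76.7607; hedge Δ=-0.0164, bond B=81.3635.
  t=2,j=0: stock 42.8400 → up 56.9772 (V=154.8446), down 25.7040 (V=73.3074). Price 117.6858; hedge Δ=2.6073, bond B=5.9909.
  t=2,j=1: stock 94.9620 → up 126.2995 (V=118.7589), down 56.9772 (V=154.8446). Price 126.2857; hedge Δ=-0.5206, bond B=175.7182.
  t=2,j=2: stock 210.4991 → up 279.9638 (V=76.7607), down 126.2995 (V=118.7589). Price 88.4473; hedge Δ=-0.2733, bond B=145.9790.
  t=1,j=0: stock 71.4000 → up 94.9620 (V=126.2857), down 42.8400 (V=117.6858). Price 117.1306; hedge Δ=0.1650, bond B=105.3498.
  t=1,j=1: stock 158.2700 → up 210.4991 (V=88.4473), down 94.9620 (V=126.2857). Price 98.0577; hedge Δ=-0.3275, bond B=149.8913.
  t=0,j=0: stock 119.0000 → up 158.2700 (V=98.0577), down 71.4000 (V=117.1306). Price 100.3556; hedge Δ=-0.2196, bond B=126.4827.
Check: Δ(0,0)·S0 + B(0,0) = 100.3556 = V0.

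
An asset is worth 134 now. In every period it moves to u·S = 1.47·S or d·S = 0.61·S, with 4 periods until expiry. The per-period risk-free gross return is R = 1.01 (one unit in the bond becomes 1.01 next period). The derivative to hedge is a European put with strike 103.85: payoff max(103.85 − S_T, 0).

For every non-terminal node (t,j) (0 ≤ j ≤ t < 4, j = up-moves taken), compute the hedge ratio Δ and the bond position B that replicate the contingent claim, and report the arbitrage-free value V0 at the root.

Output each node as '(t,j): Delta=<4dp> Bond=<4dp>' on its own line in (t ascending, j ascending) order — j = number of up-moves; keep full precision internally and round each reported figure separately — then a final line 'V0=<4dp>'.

(0,0): Delta=-0.2326 Bond=54.0524
(1,0): Delta=-0.5147 Bond=77.6559
(1,1): Delta=-0.0979 Bond=28.0705
(2,0): Delta=-0.9582 Bond=100.5439
(2,1): Delta=-0.3031 Bond=53.0044
(2,2): Delta=0.0000 Bond=0.0000
(3,0): Delta=-1.0000 Bond=102.8218
(3,1): Delta=-0.9382 Bond=100.0861
(3,2): Delta=0.0000 Bond=0.0000
(3,3): Delta=0.0000 Bond=0.0000
V0=22.8898

Since d<R<u, set p* = (R−d)/(u−d) = 0.4651; price each node as the discounted p*-expectation of its children.
At expiry t=4: V(4,0)=85.2966, V(4,1)=59.1393, V(4,2)=0.0000, V(4,3)=0.0000, V(4,4)=0.0000
  t=3,j=0: stock 30.4155 → up 44.7107 (V=59.1393), down 18.5534 (V=85.2966). Price 72.4063; hedge Δ=-1.0000, bond B=102.8218.
  t=3,j=1: stock 73.2963 → up 107.7455 (V=0.0000), down 44.7107 (V=59.1393). Price 31.3194; hedge Δ=-0.9382, bond B=100.0861.
  t=3,j=2: stock 176.6320 → up 259.6490 (V=0.0000), down 107.7455 (V=0.0000). Price 0.0000; hedge Δ=0.0000, bond B=0.0000.
  t=3,j=3: stock 425.6541 → up 625.7115 (V=0.0000), down 259.6490 (V=0.0000). Price 0.0000; hedge Δ=0.0000, bond B=0.0000.
  t=2,j=0: stock 49.8614 → up 73.2963 (V=31.3194), down 30.4155 (V=72.4063). Price 52.7685; hedge Δ=-0.9582, bond B=100.5439.
  t=2,j=1: stock 120.1578 → up 176.6320 (V=0.0000), down 73.2963 (V=31.3194). Price 16.5864; hedge Δ=-0.3031, bond B=53.0044.
  t=2,j=2: stock 289.5606 → up 425.6541 (V=0.0000), down 176.6320 (V=0.0000). Price 0.0000; hedge Δ=0.0000, bond B=0.0000.
  t=1,j=0: stock 81.7400 → up 120.1578 (V=16.5864), down 49.8614 (V=52.7685). Price 35.5838; hedge Δ=-0.5147, bond B=77.6559.
  t=1,j=1: stock 196.9800 → up 289.5606 (V=0.0000), down 120.1578 (V=16.5864). Price 8.7840; hedge Δ=-0.0979, bond B=28.0705.
  t=0,j=0: stock 134.0000 → up 196.9800 (V=8.7840), down 81.7400 (V=35.5838). Price 22.8898; hedge Δ=-0.2326, bond B=54.0524.
Each (Δ,B) replicates both successor values, so the strategy is self-financing and V0 is arbitrage-free.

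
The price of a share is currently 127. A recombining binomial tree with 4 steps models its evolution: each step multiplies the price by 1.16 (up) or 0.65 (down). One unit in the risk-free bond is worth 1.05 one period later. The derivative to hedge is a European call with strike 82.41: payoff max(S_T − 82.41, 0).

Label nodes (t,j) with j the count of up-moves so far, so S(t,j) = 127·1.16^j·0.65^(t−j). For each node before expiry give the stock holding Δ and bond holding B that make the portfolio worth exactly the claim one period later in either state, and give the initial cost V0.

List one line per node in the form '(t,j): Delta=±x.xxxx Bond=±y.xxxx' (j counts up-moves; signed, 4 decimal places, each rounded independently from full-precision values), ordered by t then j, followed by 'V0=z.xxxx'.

The replicating-portfolio and risk-neutral prices coincide; use p* = (1.05−0.65)/(1.16−0.65) = 0.7843 for the latter.
Payoff layer (t=4): V(4,0)=0.0000, V(4,1)=0.0000, V(4,2)=0.0000, V(4,3)=46.4420, V(4,4)=147.5412
  t=3,j=0: stock 34.8774 → up 40.4578 (V=0.0000), down 22.6703 (V=0.0000). Price 0.0000; hedge Δ=0.0000, bond B=0.0000.
  t=3,j=1: stock 62.2427 → up 72.2015 (V=0.0000), down 40.4578 (V=0.0000). Price 0.0000; hedge Δ=0.0000, bond B=0.0000.
  t=3,j=2: stock 111.0793 → up 128.8520 (V=46.4420), down 72.2015 (V=0.0000). Price 34.6905; hedge Δ=0.8198, bond B=-56.3721.
  t=3,j=3: stock 198.2338 → up 229.9512 (V=147.5412), down 128.8520 (V=46.4420). Price 119.7481; hedge Δ=1.0000, bond B=-78.4857.
  t=2,j=0: stock 53.6575 → up 62.2427 (V=0.0000), down 34.8774 (V=0.0000). Price 0.0000; hedge Δ=0.0000, bond B=0.0000.
  t=2,j=1: stock 95.7580 → up 111.0793 (V=34.6905), down 62.2427 (V=0.0000). Price 25.9126; hedge Δ=0.7103, bond B=-42.1080.
  t=2,j=2: stock 170.8912 → up 198.2338 (V=119.7481), down 111.0793 (V=34.6905). Price 96.5737; hedge Δ=0.9759, bond B=-70.2058.
  t=1,j=0: stock 82.5500 → up 95.7580 (V=25.9126), down 53.6575 (V=0.0000). Price 19.3558; hedge Δ=0.6155, bond B=-31.4532.
  t=1,j=1: stock 147.3200 → up 170.8912 (V=96.5737), down 95.7580 (V=25.9126). Price 77.4600; hedge Δ=0.9405, bond B=-61.0910.
  t=0,j=0: stock 127.0000 → up 147.3200 (V=77.4600), down 82.5500 (V=19.3558). Price 61.8360; hedge Δ=0.8971, bond B=-52.0938.
Check: Δ(0,0)·S0 + B(0,0) = 61.8360 = V0.

(0,0): Delta=0.8971 Bond=-52.0938
(1,0): Delta=0.6155 Bond=-31.4532
(1,1): Delta=0.9405 Bond=-61.0910
(2,0): Delta=0.0000 Bond=0.0000
(2,1): Delta=0.7103 Bond=-42.1080
(2,2): Delta=0.9759 Bond=-70.2058
(3,0): Delta=0.0000 Bond=0.0000
(3,1): Delta=0.0000 Bond=0.0000
(3,2): Delta=0.8198 Bond=-56.3721
(3,3): Delta=1.0000 Bond=-78.4857
V0=61.8360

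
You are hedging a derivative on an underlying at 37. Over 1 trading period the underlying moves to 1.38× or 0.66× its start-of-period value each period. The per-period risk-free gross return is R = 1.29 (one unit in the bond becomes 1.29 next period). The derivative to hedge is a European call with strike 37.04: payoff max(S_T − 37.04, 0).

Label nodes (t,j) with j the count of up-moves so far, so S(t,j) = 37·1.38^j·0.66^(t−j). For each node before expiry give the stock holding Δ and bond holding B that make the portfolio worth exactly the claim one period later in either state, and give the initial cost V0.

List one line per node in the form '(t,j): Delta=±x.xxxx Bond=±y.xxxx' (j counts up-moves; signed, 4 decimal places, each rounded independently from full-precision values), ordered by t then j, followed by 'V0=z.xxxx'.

The replicating-portfolio and risk-neutral prices coincide; use p* = (1.29−0.66)/(1.38−0.66) = 0.8750 for the latter.
Payoff layer (t=1): V(1,0)=0.0000, V(1,1)=14.0200
  t=0,j=0: stock 37.0000 → up 51.0600 (V=14.0200), down 24.4200 (V=0.0000). Price 9.5097; hedge Δ=0.5263, bond B=-9.9625.
Check: Δ(0,0)·S0 + B(0,0) = 9.5097 = V0.

(0,0): Delta=0.5263 Bond=-9.9625
V0=9.5097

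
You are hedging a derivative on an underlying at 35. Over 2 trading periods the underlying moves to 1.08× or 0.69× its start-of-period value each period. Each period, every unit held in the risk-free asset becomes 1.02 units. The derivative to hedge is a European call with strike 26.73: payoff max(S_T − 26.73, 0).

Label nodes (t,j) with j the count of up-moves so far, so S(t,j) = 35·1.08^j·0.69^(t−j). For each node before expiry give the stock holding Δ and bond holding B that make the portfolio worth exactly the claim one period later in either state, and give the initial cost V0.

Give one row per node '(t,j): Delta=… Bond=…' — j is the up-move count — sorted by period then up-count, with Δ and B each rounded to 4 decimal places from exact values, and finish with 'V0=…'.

No-arbitrage ⇒ martingale measure with p* = (R−d)/(u−d) = 0.8462.
Terminal payoffs: V(2,0)=0.0000, V(2,1)=0.0000, V(2,2)=14.0940
Node (1,0) S=24.1500: V=(p*·0.0000+(1−p*)·0.0000)/1.02=0.0000; Δ=(0.0000−0.0000)/(26.0820−16.6635)=0.0000; B=V−Δ·S=0.0000
Node (1,1) S=37.8000: V=(p*·14.0940+(1−p*)·0.0000)/1.02=11.6919; Δ=(14.0940−0.0000)/(40.8240−26.0820)=0.9560; B=V−Δ·S=-24.4466
Node (0,0) S=35.0000: V=(p*·11.6919+(1−p*)·0.0000)/1.02=9.6991; Δ=(11.6919−0.0000)/(37.8000−24.1500)=0.8565; B=V−Δ·S=-20.2800
Self-financing check: at every node Δ·S+B equals the discounted successor values.

(0,0): Delta=0.8565 Bond=-20.2800
(1,0): Delta=0.0000 Bond=0.0000
(1,1): Delta=0.9560 Bond=-24.4466
V0=9.6991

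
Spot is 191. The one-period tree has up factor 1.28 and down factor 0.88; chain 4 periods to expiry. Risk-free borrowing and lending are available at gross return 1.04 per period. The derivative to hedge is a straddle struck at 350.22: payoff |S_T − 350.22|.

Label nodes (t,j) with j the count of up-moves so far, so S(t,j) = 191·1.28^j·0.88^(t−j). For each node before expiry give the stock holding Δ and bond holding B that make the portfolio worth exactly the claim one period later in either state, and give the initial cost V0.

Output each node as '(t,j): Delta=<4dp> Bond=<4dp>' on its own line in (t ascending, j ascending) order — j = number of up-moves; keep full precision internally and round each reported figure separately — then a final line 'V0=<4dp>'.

The replicating-portfolio and risk-neutral prices coincide; use p* = (1.04−0.88)/(1.28−0.88) = 0.4000 for the latter.
Terminal payoffs: V(4,0)=235.6782, V(4,1)=183.6137, V(4,2)=107.8836, V(4,3)=2.2693, V(4,4)=162.4917
Node (3,0) S=130.1612: V=(p*·183.6137+(1−p*)·235.6782)/1.04=206.5888; Δ=(183.6137−235.6782)/(166.6063−114.5418)=-1.0000; B=V−Δ·S=336.7500
Node (3,1) S=189.3253: V=(p*·107.8836+(1−p*)·183.6137)/1.04=147.4247; Δ=(107.8836−183.6137)/(242.3364−166.6063)=-1.0000; B=V−Δ·S=336.7500
Node (3,2) S=275.3823: V=(p*·2.2693+(1−p*)·107.8836)/1.04=63.1133; Δ=(2.2693−107.8836)/(352.4893−242.3364)=-0.9588; B=V−Δ·S=327.1491
Node (3,3) S=400.5560: V=(p*·162.4917+(1−p*)·2.2693)/1.04=63.8060; Δ=(162.4917−2.2693)/(512.7117−352.4893)=1.0000; B=V−Δ·S=-336.7500
Node (2,0) S=147.9104: V=(p*·147.4247+(1−p*)·206.5888)/1.04=175.8877; Δ=(147.4247−206.5888)/(189.3253−130.1612)=-1.0000; B=V−Δ·S=323.7981
Node (2,1) S=215.1424: V=(p*·63.1133+(1−p*)·147.4247)/1.04=109.3271; Δ=(63.1133−147.4247)/(275.3823−189.3253)=-0.9797; B=V−Δ·S=320.1054
Node (2,2) S=312.9344: V=(p*·63.8060+(1−p*)·63.1133)/1.04=60.9523; Δ=(63.8060−63.1133)/(400.5560−275.3823)=0.0055; B=V−Δ·S=59.2206
Node (1,0) S=168.0800: V=(p*·109.3271+(1−p*)·175.8877)/1.04=143.5225; Δ=(109.3271−175.8877)/(215.1424−147.9104)=-0.9900; B=V−Δ·S=309.9241
Node (1,1) S=244.4800: V=(p*·60.9523+(1−p*)·109.3271)/1.04=86.5165; Δ=(60.9523−109.3271)/(312.9344−215.1424)=-0.4947; B=V−Δ·S=207.4534
Node (0,0) S=191.0000: V=(p*·86.5165+(1−p*)·143.5225)/1.04=116.0770; Δ=(86.5165−143.5225)/(244.4800−168.0800)=-0.7462; B=V−Δ·S=258.5921
Self-financing check: at every node Δ·S+B equals the discounted successor values.

(0,0): Delta=-0.7462 Bond=258.5921
(1,0): Delta=-0.9900 Bond=309.9241
(1,1): Delta=-0.4947 Bond=207.4534
(2,0): Delta=-1.0000 Bond=323.7981
(2,1): Delta=-0.9797 Bond=320.1054
(2,2): Delta=0.0055 Bond=59.2206
(3,0): Delta=-1.0000 Bond=336.7500
(3,1): Delta=-1.0000 Bond=336.7500
(3,2): Delta=-0.9588 Bond=327.1491
(3,3): Delta=1.0000 Bond=-336.7500
V0=116.0770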